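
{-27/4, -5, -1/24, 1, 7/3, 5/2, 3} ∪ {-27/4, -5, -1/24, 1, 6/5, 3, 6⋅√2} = {-27/4, -5, -1/24, 1, 6/5, 7/3, 5/2, 3, 6⋅√2}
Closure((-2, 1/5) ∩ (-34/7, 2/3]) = [-2, 1/5]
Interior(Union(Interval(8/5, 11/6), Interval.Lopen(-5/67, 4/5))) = Union(Interval.open(-5/67, 4/5), Interval.open(8/5, 11/6))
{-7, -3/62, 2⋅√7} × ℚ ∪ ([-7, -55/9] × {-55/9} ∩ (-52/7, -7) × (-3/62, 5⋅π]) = {-7, -3/62, 2⋅√7} × ℚ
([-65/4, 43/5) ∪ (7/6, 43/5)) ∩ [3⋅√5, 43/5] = [3⋅√5, 43/5)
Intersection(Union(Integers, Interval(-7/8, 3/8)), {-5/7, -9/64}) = {-5/7, -9/64}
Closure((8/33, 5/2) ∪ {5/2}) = [8/33, 5/2]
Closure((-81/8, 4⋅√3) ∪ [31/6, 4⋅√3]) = [-81/8, 4⋅√3]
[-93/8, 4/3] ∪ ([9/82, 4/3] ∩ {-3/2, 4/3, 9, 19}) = [-93/8, 4/3]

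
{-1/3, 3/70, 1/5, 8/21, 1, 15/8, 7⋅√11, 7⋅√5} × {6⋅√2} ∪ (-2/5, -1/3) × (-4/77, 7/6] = ((-2/5, -1/3) × (-4/77, 7/6]) ∪ ({-1/3, 3/70, 1/5, 8/21, 1, 15/8, 7⋅√11, 7⋅√5} × {6⋅√2})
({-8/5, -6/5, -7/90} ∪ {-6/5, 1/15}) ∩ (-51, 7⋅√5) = {-8/5, -6/5, -7/90, 1/15}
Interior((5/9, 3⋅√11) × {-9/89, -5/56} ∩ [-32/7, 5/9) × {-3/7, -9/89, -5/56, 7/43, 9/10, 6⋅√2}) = ∅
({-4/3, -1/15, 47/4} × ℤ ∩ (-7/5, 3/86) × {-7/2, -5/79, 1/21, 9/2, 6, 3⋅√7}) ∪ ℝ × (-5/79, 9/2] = ({-4/3, -1/15} × {6}) ∪ (ℝ × (-5/79, 9/2])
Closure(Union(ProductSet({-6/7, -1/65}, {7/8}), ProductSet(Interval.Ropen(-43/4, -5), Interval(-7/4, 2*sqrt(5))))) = Union(ProductSet({-6/7, -1/65}, {7/8}), ProductSet(Interval(-43/4, -5), Interval(-7/4, 2*sqrt(5))))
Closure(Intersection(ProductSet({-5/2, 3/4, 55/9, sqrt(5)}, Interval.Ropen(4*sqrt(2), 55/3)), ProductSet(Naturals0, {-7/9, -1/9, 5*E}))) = EmptySet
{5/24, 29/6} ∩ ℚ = {5/24, 29/6}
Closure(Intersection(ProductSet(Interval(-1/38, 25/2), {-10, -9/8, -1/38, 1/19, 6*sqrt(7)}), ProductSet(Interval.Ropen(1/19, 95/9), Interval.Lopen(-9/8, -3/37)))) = EmptySet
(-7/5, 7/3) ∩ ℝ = (-7/5, 7/3)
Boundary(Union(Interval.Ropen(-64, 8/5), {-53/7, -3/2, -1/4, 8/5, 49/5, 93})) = {-64, 8/5, 49/5, 93}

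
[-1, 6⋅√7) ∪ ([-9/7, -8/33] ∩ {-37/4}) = [-1, 6⋅√7)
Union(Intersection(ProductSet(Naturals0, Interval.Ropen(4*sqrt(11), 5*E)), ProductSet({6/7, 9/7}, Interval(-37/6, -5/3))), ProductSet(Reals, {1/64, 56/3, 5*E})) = ProductSet(Reals, {1/64, 56/3, 5*E})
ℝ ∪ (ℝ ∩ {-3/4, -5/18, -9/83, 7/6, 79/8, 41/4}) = ℝ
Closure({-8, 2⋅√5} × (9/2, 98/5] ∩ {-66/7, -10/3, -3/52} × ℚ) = ∅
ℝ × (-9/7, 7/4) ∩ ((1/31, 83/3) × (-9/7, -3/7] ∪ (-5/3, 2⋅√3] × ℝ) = ((1/31, 83/3) × (-9/7, -3/7]) ∪ ((-5/3, 2⋅√3] × (-9/7, 7/4))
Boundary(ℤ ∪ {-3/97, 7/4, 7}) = ℤ ∪ {-3/97, 7/4}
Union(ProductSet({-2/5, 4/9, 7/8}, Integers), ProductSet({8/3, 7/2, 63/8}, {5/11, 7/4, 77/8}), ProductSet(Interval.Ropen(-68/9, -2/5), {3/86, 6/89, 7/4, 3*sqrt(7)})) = Union(ProductSet({-2/5, 4/9, 7/8}, Integers), ProductSet({8/3, 7/2, 63/8}, {5/11, 7/4, 77/8}), ProductSet(Interval.Ropen(-68/9, -2/5), {3/86, 6/89, 7/4, 3*sqrt(7)}))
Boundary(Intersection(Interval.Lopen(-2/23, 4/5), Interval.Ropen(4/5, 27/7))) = {4/5}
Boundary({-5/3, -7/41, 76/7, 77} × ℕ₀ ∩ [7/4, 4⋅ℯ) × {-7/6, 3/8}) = ∅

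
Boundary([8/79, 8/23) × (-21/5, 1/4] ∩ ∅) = ∅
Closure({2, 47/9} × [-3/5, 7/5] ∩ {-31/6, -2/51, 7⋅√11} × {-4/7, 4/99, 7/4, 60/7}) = ∅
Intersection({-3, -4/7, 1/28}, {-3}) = {-3}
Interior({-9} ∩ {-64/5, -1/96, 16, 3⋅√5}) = ∅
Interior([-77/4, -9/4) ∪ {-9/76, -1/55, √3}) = (-77/4, -9/4)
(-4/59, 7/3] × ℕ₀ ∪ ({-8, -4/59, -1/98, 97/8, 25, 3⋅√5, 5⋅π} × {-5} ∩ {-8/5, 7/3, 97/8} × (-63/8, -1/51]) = ({97/8} × {-5}) ∪ ((-4/59, 7/3] × ℕ₀)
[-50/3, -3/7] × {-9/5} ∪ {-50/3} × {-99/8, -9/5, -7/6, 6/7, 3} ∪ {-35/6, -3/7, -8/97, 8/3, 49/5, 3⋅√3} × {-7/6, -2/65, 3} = ([-50/3, -3/7] × {-9/5}) ∪ ({-50/3} × {-99/8, -9/5, -7/6, 6/7, 3}) ∪ ({-35/6, -3/7, -8/97, 8/3, 49/5, 3⋅√3} × {-7/6, -2/65, 3})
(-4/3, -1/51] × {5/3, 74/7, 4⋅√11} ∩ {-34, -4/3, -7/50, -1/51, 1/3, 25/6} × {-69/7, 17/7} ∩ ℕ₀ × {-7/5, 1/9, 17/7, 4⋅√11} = ∅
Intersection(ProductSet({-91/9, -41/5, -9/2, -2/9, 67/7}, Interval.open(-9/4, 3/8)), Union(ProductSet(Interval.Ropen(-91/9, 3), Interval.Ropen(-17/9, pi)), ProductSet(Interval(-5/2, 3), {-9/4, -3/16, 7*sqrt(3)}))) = ProductSet({-91/9, -41/5, -9/2, -2/9}, Interval.Ropen(-17/9, 3/8))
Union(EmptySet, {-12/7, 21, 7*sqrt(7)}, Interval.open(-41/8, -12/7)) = Union({21, 7*sqrt(7)}, Interval.Lopen(-41/8, -12/7))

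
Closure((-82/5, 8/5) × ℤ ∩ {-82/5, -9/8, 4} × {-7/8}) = ∅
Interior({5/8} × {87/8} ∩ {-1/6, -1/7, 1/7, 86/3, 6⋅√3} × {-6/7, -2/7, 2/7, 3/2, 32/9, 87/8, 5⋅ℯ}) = ∅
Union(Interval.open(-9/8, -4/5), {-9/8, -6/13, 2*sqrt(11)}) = Union({-6/13, 2*sqrt(11)}, Interval.Ropen(-9/8, -4/5))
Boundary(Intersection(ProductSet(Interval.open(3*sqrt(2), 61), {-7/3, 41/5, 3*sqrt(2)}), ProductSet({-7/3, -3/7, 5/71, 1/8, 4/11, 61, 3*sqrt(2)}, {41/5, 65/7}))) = EmptySet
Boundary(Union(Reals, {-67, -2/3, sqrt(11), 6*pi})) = EmptySet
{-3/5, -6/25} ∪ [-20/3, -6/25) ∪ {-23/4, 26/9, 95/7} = [-20/3, -6/25] ∪ {26/9, 95/7}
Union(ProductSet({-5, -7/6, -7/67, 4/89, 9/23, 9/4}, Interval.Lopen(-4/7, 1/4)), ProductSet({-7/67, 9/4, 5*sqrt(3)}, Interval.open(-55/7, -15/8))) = Union(ProductSet({-7/67, 9/4, 5*sqrt(3)}, Interval.open(-55/7, -15/8)), ProductSet({-5, -7/6, -7/67, 4/89, 9/23, 9/4}, Interval.Lopen(-4/7, 1/4)))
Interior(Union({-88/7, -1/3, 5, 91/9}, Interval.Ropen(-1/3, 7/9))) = Interval.open(-1/3, 7/9)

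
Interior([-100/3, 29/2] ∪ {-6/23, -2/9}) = (-100/3, 29/2)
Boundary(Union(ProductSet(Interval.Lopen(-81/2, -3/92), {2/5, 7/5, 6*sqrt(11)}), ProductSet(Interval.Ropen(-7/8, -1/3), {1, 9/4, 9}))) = Union(ProductSet(Interval(-81/2, -3/92), {2/5, 7/5, 6*sqrt(11)}), ProductSet(Interval(-7/8, -1/3), {1, 9/4, 9}))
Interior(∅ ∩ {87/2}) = ∅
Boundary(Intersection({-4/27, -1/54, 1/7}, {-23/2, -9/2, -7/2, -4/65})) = EmptySet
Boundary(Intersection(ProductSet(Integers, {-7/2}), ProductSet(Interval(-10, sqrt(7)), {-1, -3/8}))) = EmptySet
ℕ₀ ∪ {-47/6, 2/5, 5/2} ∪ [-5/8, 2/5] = {-47/6, 5/2} ∪ [-5/8, 2/5] ∪ ℕ₀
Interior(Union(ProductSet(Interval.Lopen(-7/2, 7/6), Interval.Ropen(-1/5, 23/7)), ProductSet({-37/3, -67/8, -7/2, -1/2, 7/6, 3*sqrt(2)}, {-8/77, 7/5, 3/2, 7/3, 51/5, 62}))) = ProductSet(Interval.open(-7/2, 7/6), Interval.open(-1/5, 23/7))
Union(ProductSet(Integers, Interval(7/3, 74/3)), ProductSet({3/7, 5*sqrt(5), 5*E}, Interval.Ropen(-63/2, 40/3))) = Union(ProductSet({3/7, 5*sqrt(5), 5*E}, Interval.Ropen(-63/2, 40/3)), ProductSet(Integers, Interval(7/3, 74/3)))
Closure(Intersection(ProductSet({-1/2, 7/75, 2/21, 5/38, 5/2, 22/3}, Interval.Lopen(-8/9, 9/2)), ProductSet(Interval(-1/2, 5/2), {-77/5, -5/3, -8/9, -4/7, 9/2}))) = ProductSet({-1/2, 7/75, 2/21, 5/38, 5/2}, {-4/7, 9/2})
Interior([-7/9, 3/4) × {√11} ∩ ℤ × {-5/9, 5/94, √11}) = ∅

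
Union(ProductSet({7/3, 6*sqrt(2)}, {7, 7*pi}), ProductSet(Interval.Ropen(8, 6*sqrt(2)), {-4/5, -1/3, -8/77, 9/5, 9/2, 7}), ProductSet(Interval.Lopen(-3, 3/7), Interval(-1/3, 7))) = Union(ProductSet({7/3, 6*sqrt(2)}, {7, 7*pi}), ProductSet(Interval.Lopen(-3, 3/7), Interval(-1/3, 7)), ProductSet(Interval.Ropen(8, 6*sqrt(2)), {-4/5, -1/3, -8/77, 9/5, 9/2, 7}))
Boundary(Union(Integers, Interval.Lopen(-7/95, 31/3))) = Union(Complement(Integers, Interval.open(-7/95, 31/3)), {-7/95, 31/3})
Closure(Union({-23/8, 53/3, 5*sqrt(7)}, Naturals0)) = Union({-23/8, 53/3, 5*sqrt(7)}, Naturals0)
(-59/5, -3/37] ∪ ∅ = (-59/5, -3/37]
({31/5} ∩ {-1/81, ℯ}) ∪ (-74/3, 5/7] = (-74/3, 5/7]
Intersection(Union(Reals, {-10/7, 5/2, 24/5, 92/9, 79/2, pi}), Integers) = Integers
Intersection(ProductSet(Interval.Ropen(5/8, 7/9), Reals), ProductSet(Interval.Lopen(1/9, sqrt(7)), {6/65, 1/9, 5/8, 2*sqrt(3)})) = ProductSet(Interval.Ropen(5/8, 7/9), {6/65, 1/9, 5/8, 2*sqrt(3)})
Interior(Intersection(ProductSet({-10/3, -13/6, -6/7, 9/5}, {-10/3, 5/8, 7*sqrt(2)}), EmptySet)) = EmptySet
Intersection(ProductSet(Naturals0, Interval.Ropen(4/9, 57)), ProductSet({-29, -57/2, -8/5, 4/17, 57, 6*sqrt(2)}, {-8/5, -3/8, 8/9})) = ProductSet({57}, {8/9})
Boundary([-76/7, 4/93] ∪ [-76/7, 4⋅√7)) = {-76/7, 4⋅√7}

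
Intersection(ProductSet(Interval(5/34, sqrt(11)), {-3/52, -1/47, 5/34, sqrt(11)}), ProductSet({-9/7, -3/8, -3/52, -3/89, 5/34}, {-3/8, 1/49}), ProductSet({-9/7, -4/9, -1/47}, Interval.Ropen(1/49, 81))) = EmptySet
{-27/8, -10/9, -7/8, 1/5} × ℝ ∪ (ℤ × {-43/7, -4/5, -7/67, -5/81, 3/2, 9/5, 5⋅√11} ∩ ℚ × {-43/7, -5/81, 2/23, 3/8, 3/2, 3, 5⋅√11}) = ({-27/8, -10/9, -7/8, 1/5} × ℝ) ∪ (ℤ × {-43/7, -5/81, 3/2, 5⋅√11})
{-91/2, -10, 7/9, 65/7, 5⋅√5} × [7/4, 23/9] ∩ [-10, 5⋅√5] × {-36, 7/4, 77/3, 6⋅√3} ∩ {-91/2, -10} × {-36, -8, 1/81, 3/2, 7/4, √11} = {-10} × {7/4}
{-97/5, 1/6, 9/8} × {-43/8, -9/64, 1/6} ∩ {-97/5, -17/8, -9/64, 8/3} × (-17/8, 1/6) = {-97/5} × {-9/64}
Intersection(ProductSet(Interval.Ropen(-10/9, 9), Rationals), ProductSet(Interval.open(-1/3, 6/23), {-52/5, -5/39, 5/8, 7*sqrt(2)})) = ProductSet(Interval.open(-1/3, 6/23), {-52/5, -5/39, 5/8})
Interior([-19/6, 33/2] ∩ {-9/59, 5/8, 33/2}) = ∅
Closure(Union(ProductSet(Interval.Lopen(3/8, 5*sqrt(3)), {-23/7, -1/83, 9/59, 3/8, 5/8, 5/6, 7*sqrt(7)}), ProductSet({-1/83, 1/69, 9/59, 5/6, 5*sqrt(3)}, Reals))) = Union(ProductSet({-1/83, 1/69, 9/59, 5/6, 5*sqrt(3)}, Reals), ProductSet(Interval(3/8, 5*sqrt(3)), {-23/7, -1/83, 9/59, 3/8, 5/8, 5/6, 7*sqrt(7)}))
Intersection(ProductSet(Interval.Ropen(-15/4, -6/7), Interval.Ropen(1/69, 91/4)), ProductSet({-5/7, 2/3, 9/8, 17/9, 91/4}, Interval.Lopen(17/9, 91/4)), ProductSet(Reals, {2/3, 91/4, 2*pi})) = EmptySet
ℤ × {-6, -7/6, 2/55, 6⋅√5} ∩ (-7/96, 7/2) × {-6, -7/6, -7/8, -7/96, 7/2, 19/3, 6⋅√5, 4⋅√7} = {0, 1, 2, 3} × {-6, -7/6, 6⋅√5}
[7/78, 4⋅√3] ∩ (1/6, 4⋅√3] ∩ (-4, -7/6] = ∅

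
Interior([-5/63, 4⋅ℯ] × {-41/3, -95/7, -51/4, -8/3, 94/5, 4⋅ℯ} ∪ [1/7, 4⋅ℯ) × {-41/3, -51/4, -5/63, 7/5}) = ∅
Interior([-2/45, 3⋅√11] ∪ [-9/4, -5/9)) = (-9/4, -5/9) ∪ (-2/45, 3⋅√11)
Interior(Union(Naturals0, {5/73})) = EmptySet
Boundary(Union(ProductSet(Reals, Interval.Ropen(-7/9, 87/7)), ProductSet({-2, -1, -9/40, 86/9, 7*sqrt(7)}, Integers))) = Union(ProductSet({-2, -1, -9/40, 86/9, 7*sqrt(7)}, Complement(Integers, Interval.open(-7/9, 87/7))), ProductSet(Reals, {-7/9, 87/7}))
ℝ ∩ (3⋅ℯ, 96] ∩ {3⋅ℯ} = ∅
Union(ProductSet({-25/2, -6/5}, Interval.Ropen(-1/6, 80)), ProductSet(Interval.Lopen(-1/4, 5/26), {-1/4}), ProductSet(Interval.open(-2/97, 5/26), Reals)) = Union(ProductSet({-25/2, -6/5}, Interval.Ropen(-1/6, 80)), ProductSet(Interval.Lopen(-1/4, 5/26), {-1/4}), ProductSet(Interval.open(-2/97, 5/26), Reals))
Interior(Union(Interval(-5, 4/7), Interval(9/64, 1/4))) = Interval.open(-5, 4/7)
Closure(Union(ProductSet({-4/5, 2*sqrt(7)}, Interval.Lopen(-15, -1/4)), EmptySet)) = ProductSet({-4/5, 2*sqrt(7)}, Interval(-15, -1/4))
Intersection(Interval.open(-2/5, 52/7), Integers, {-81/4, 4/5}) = EmptySet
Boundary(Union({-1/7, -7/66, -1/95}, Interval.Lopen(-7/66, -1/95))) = {-1/7, -7/66, -1/95}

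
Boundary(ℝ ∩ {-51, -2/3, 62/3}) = {-51, -2/3, 62/3}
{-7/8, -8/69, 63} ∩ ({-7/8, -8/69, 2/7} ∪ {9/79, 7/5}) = {-7/8, -8/69}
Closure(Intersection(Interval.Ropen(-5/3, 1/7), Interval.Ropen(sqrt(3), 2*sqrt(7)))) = EmptySet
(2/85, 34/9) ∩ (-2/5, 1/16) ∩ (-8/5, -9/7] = ∅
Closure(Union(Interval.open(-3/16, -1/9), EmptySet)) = Interval(-3/16, -1/9)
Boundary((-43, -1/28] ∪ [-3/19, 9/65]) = {-43, 9/65}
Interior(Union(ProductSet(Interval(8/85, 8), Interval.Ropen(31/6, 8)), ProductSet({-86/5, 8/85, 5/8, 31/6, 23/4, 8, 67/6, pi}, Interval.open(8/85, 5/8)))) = ProductSet(Interval.open(8/85, 8), Interval.open(31/6, 8))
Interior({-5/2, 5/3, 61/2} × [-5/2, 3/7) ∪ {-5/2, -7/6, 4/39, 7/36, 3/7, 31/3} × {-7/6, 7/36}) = ∅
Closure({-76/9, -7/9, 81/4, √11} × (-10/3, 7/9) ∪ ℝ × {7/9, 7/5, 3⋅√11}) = (ℝ × {7/9, 7/5, 3⋅√11}) ∪ ({-76/9, -7/9, 81/4, √11} × [-10/3, 7/9])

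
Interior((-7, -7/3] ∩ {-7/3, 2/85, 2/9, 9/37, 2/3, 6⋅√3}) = ∅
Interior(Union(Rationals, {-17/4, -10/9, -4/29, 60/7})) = EmptySet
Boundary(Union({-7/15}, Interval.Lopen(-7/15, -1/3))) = {-7/15, -1/3}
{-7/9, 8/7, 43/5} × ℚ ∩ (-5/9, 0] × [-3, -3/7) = ∅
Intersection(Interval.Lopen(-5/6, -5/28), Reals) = Interval.Lopen(-5/6, -5/28)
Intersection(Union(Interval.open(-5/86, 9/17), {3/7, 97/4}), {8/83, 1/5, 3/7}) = {8/83, 1/5, 3/7}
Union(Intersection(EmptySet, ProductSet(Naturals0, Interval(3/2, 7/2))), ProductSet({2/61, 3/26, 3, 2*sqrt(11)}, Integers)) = ProductSet({2/61, 3/26, 3, 2*sqrt(11)}, Integers)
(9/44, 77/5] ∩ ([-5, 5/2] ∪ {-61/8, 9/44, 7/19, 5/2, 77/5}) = (9/44, 5/2] ∪ {77/5}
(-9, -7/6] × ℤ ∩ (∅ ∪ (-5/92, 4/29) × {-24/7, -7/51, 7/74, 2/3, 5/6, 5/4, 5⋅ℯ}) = ∅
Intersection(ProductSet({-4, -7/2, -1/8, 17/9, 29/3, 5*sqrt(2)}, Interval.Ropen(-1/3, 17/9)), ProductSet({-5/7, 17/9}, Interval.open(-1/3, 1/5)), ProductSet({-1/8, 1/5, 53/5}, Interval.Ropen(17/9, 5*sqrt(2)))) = EmptySet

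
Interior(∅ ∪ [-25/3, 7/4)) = (-25/3, 7/4)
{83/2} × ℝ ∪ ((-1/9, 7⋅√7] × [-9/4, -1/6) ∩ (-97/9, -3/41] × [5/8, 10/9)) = {83/2} × ℝ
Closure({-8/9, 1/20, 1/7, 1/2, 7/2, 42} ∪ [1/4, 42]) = {-8/9, 1/20, 1/7} ∪ [1/4, 42]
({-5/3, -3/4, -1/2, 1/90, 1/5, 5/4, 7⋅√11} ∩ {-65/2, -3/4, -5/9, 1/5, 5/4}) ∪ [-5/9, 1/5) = {-3/4, 5/4} ∪ [-5/9, 1/5]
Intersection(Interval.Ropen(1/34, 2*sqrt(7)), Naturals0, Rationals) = Range(1, 6, 1)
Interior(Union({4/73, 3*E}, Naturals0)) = EmptySet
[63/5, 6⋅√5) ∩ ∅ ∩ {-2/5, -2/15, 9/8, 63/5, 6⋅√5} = ∅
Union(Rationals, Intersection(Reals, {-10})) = Rationals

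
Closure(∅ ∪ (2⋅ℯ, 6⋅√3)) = [2⋅ℯ, 6⋅√3]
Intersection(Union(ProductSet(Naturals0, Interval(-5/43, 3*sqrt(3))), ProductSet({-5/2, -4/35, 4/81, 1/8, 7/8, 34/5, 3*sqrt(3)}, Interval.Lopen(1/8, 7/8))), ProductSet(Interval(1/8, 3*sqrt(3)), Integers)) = ProductSet(Range(1, 6, 1), Range(0, 6, 1))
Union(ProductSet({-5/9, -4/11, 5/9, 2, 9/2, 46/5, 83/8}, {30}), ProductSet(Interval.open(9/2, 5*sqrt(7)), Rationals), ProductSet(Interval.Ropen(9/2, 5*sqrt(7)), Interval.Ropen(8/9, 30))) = Union(ProductSet({-5/9, -4/11, 5/9, 2, 9/2, 46/5, 83/8}, {30}), ProductSet(Interval.Ropen(9/2, 5*sqrt(7)), Interval.Ropen(8/9, 30)), ProductSet(Interval.open(9/2, 5*sqrt(7)), Rationals))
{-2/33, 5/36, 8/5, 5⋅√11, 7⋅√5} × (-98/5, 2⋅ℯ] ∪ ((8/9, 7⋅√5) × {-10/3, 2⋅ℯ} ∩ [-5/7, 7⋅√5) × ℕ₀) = {-2/33, 5/36, 8/5, 5⋅√11, 7⋅√5} × (-98/5, 2⋅ℯ]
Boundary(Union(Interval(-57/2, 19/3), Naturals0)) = Union(Complement(Naturals0, Interval.open(-57/2, 19/3)), {-57/2, 19/3})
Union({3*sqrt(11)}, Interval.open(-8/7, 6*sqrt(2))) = Union({3*sqrt(11)}, Interval.open(-8/7, 6*sqrt(2)))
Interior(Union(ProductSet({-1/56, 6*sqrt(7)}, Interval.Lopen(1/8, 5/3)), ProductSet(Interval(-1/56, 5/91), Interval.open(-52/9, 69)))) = ProductSet(Interval.open(-1/56, 5/91), Interval.open(-52/9, 69))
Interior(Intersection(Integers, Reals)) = EmptySet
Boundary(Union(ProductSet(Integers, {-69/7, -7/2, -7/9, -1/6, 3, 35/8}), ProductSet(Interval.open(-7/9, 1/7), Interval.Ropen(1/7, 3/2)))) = Union(ProductSet({-7/9, 1/7}, Interval(1/7, 3/2)), ProductSet(Integers, {-69/7, -7/2, -7/9, -1/6, 3, 35/8}), ProductSet(Interval(-7/9, 1/7), {1/7, 3/2}))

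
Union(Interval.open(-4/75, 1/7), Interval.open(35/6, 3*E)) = Union(Interval.open(-4/75, 1/7), Interval.open(35/6, 3*E))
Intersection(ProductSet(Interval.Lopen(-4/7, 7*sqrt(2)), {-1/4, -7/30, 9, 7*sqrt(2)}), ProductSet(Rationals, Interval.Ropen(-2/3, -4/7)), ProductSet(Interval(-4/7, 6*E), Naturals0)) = EmptySet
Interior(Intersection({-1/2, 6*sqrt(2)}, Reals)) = EmptySet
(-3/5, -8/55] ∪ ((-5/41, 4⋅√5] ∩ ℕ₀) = (-3/5, -8/55] ∪ {0, 1, …, 8}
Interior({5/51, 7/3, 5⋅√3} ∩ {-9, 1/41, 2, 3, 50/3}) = ∅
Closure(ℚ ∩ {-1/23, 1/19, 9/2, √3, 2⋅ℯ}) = {-1/23, 1/19, 9/2}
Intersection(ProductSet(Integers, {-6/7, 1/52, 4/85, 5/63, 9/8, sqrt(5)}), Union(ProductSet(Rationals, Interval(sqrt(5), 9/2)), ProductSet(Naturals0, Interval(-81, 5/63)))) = Union(ProductSet(Integers, {sqrt(5)}), ProductSet(Naturals0, {-6/7, 1/52, 4/85, 5/63}))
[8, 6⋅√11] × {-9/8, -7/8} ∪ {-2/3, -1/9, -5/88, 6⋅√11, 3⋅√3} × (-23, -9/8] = ([8, 6⋅√11] × {-9/8, -7/8}) ∪ ({-2/3, -1/9, -5/88, 6⋅√11, 3⋅√3} × (-23, -9/8])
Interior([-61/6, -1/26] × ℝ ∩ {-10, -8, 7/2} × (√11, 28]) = ∅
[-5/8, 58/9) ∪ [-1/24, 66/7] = [-5/8, 66/7]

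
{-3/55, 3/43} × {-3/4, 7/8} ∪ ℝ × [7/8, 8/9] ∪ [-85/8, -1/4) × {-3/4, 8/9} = ({-3/55, 3/43} × {-3/4, 7/8}) ∪ (ℝ × [7/8, 8/9]) ∪ ([-85/8, -1/4) × {-3/4, 8/9})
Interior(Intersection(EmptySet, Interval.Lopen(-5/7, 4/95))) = EmptySet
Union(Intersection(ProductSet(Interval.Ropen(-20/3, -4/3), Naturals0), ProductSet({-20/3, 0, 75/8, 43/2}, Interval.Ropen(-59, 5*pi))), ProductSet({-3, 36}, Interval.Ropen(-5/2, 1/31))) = Union(ProductSet({-20/3}, Range(0, 16, 1)), ProductSet({-3, 36}, Interval.Ropen(-5/2, 1/31)))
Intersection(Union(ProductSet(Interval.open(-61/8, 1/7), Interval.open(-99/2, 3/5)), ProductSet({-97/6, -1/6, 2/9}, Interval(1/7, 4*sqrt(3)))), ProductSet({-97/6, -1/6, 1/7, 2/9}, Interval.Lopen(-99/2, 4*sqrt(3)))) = Union(ProductSet({-1/6}, Interval.open(-99/2, 3/5)), ProductSet({-97/6, -1/6, 2/9}, Interval(1/7, 4*sqrt(3))))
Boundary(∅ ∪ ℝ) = ∅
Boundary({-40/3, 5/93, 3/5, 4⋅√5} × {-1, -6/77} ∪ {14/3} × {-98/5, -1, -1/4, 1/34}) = ({14/3} × {-98/5, -1, -1/4, 1/34}) ∪ ({-40/3, 5/93, 3/5, 4⋅√5} × {-1, -6/77})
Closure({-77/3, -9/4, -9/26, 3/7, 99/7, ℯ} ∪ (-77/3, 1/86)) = [-77/3, 1/86] ∪ {3/7, 99/7, ℯ}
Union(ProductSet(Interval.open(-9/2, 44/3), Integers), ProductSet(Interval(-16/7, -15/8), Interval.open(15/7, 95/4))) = Union(ProductSet(Interval.open(-9/2, 44/3), Integers), ProductSet(Interval(-16/7, -15/8), Interval.open(15/7, 95/4)))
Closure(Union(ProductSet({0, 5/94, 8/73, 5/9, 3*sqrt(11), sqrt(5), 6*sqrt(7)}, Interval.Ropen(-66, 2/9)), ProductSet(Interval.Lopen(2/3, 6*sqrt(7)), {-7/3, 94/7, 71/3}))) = Union(ProductSet({0, 5/94, 8/73, 5/9, 3*sqrt(11), sqrt(5), 6*sqrt(7)}, Interval(-66, 2/9)), ProductSet(Interval(2/3, 6*sqrt(7)), {-7/3, 94/7, 71/3}))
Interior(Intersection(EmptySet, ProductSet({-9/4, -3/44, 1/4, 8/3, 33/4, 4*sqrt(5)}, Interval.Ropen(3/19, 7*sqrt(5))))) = EmptySet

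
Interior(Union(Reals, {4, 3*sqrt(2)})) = Reals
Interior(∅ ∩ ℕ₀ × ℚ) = ∅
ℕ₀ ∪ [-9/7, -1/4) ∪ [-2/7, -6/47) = [-9/7, -6/47) ∪ ℕ₀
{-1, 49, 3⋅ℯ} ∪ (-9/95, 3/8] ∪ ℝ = (-∞, ∞)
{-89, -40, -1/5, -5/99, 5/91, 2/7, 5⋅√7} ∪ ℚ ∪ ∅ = ℚ ∪ {5⋅√7}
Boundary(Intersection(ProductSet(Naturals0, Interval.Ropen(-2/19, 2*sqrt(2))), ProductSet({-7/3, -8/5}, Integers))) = EmptySet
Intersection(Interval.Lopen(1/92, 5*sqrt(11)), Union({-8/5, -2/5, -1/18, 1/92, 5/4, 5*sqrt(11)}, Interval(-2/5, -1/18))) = {5/4, 5*sqrt(11)}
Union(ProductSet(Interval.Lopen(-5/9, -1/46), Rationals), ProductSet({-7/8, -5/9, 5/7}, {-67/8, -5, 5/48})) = Union(ProductSet({-7/8, -5/9, 5/7}, {-67/8, -5, 5/48}), ProductSet(Interval.Lopen(-5/9, -1/46), Rationals))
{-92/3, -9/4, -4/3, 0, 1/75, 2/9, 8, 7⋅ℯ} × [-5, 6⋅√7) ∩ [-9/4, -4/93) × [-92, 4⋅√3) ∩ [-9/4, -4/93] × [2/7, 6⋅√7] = {-9/4, -4/3} × [2/7, 4⋅√3)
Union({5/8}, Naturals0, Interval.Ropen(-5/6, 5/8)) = Union(Interval(-5/6, 5/8), Naturals0)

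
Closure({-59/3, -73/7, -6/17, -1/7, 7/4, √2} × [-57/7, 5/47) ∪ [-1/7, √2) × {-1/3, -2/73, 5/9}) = ([-1/7, √2] × {-1/3, -2/73, 5/9}) ∪ ({-59/3, -73/7, -6/17, -1/7, 7/4, √2} × [-57/7, 5/47])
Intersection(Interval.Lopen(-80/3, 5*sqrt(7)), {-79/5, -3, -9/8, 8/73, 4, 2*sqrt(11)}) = {-79/5, -3, -9/8, 8/73, 4, 2*sqrt(11)}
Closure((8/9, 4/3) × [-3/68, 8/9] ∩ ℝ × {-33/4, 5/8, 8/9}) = [8/9, 4/3] × {5/8, 8/9}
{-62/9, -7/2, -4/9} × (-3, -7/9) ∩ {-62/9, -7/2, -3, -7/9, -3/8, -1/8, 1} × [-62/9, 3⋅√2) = {-62/9, -7/2} × (-3, -7/9)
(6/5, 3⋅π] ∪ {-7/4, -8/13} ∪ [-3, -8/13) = [-3, -8/13] ∪ (6/5, 3⋅π]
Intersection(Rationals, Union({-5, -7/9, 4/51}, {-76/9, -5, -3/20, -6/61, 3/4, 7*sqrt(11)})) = {-76/9, -5, -7/9, -3/20, -6/61, 4/51, 3/4}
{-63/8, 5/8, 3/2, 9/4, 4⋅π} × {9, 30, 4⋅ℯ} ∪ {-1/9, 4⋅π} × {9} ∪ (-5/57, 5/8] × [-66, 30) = ({-1/9, 4⋅π} × {9}) ∪ ((-5/57, 5/8] × [-66, 30)) ∪ ({-63/8, 5/8, 3/2, 9/4, 4⋅π} × {9, 30, 4⋅ℯ})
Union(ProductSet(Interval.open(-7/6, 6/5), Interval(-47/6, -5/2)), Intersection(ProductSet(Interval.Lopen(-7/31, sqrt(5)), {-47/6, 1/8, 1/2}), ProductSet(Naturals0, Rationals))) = Union(ProductSet(Interval.open(-7/6, 6/5), Interval(-47/6, -5/2)), ProductSet(Range(0, 3, 1), {-47/6, 1/8, 1/2}))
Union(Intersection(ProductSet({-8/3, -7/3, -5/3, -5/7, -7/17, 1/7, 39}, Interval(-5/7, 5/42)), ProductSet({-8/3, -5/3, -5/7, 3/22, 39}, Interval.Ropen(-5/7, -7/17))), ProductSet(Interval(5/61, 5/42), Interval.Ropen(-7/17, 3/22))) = Union(ProductSet({-8/3, -5/3, -5/7, 39}, Interval.Ropen(-5/7, -7/17)), ProductSet(Interval(5/61, 5/42), Interval.Ropen(-7/17, 3/22)))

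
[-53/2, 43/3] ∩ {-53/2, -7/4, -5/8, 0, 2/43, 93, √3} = {-53/2, -7/4, -5/8, 0, 2/43, √3}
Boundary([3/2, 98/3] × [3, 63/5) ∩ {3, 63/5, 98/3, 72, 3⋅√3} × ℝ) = {3, 63/5, 98/3, 3⋅√3} × [3, 63/5]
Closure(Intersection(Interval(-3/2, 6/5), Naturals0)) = Range(0, 2, 1)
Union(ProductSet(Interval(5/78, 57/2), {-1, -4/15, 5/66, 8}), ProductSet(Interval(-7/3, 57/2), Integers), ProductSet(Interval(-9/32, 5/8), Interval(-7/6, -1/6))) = Union(ProductSet(Interval(-7/3, 57/2), Integers), ProductSet(Interval(-9/32, 5/8), Interval(-7/6, -1/6)), ProductSet(Interval(5/78, 57/2), {-1, -4/15, 5/66, 8}))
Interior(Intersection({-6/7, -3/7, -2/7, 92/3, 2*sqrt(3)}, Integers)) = EmptySet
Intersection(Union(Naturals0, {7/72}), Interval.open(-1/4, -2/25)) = EmptySet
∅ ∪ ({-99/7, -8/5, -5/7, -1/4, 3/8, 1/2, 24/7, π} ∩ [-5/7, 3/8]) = {-5/7, -1/4, 3/8}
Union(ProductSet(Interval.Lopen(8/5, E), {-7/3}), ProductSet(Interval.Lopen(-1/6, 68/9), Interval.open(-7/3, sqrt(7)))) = Union(ProductSet(Interval.Lopen(-1/6, 68/9), Interval.open(-7/3, sqrt(7))), ProductSet(Interval.Lopen(8/5, E), {-7/3}))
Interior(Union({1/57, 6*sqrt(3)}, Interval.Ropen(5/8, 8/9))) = Interval.open(5/8, 8/9)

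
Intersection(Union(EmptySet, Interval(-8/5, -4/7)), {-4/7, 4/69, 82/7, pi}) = {-4/7}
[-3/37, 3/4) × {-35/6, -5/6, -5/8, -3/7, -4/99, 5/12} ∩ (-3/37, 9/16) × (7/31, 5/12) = ∅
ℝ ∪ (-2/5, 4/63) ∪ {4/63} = (-∞, ∞)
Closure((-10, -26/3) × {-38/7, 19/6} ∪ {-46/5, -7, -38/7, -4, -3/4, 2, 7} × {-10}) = ([-10, -26/3] × {-38/7, 19/6}) ∪ ({-46/5, -7, -38/7, -4, -3/4, 2, 7} × {-10})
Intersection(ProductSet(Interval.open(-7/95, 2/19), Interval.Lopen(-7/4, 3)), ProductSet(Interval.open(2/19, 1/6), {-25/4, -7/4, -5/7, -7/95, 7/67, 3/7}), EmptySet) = EmptySet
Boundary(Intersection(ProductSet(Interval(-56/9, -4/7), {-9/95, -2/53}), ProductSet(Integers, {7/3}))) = EmptySet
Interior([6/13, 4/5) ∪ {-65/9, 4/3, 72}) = (6/13, 4/5)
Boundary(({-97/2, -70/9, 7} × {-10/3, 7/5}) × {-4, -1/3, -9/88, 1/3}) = ({-97/2, -70/9, 7} × {-10/3, 7/5}) × {-4, -1/3, -9/88, 1/3}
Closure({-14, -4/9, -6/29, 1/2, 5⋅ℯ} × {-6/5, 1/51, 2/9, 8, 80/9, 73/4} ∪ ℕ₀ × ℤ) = (ℕ₀ × ℤ) ∪ ({-14, -4/9, -6/29, 1/2, 5⋅ℯ} × {-6/5, 1/51, 2/9, 8, 80/9, 73/4})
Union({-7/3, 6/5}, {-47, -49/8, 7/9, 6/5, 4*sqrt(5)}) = {-47, -49/8, -7/3, 7/9, 6/5, 4*sqrt(5)}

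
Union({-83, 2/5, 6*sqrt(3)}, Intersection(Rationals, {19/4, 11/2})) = {-83, 2/5, 19/4, 11/2, 6*sqrt(3)}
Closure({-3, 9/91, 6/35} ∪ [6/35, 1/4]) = {-3, 9/91} ∪ [6/35, 1/4]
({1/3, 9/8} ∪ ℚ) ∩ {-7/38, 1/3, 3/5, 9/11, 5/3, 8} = {-7/38, 1/3, 3/5, 9/11, 5/3, 8}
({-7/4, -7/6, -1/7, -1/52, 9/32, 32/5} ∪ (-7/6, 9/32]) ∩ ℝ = {-7/4, 32/5} ∪ [-7/6, 9/32]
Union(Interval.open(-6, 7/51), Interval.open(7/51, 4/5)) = Union(Interval.open(-6, 7/51), Interval.open(7/51, 4/5))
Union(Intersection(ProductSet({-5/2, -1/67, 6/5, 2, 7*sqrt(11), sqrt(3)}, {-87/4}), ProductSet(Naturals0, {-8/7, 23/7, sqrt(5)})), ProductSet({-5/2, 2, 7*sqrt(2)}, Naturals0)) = ProductSet({-5/2, 2, 7*sqrt(2)}, Naturals0)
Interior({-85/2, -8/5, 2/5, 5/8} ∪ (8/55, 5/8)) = (8/55, 5/8)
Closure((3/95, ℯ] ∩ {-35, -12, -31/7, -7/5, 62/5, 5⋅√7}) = ∅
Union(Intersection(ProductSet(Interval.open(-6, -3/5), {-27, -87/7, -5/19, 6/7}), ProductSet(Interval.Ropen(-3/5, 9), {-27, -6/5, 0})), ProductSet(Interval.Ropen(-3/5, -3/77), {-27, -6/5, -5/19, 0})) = ProductSet(Interval.Ropen(-3/5, -3/77), {-27, -6/5, -5/19, 0})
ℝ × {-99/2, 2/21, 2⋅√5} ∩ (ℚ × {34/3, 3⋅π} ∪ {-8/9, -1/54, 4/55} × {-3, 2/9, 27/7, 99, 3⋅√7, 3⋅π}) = ∅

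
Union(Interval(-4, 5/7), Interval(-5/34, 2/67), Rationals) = Union(Interval(-4, 5/7), Rationals)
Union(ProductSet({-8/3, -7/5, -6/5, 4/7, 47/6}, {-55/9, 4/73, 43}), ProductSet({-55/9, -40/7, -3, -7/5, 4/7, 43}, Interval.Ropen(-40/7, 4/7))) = Union(ProductSet({-8/3, -7/5, -6/5, 4/7, 47/6}, {-55/9, 4/73, 43}), ProductSet({-55/9, -40/7, -3, -7/5, 4/7, 43}, Interval.Ropen(-40/7, 4/7)))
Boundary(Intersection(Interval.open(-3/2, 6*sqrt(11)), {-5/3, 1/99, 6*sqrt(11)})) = {1/99}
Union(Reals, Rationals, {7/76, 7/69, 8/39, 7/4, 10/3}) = Reals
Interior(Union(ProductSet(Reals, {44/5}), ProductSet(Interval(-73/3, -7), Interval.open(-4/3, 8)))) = ProductSet(Interval.open(-73/3, -7), Interval.open(-4/3, 8))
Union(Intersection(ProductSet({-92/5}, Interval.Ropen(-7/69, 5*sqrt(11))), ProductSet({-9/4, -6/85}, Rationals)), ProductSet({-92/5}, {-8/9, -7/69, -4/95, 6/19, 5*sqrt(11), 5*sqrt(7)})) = ProductSet({-92/5}, {-8/9, -7/69, -4/95, 6/19, 5*sqrt(11), 5*sqrt(7)})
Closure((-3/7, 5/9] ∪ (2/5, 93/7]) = [-3/7, 93/7]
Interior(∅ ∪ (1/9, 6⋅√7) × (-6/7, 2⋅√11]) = (1/9, 6⋅√7) × (-6/7, 2⋅√11)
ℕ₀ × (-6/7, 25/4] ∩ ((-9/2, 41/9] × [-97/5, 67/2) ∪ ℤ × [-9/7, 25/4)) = (ℕ₀ × (-6/7, 25/4)) ∪ ({0, 1, …, 4} × (-6/7, 25/4])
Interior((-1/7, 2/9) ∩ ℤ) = ∅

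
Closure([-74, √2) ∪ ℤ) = ℤ ∪ [-74, √2]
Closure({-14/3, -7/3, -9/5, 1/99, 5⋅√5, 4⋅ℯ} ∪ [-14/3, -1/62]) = [-14/3, -1/62] ∪ {1/99, 5⋅√5, 4⋅ℯ}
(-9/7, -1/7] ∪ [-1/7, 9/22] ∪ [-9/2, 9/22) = [-9/2, 9/22]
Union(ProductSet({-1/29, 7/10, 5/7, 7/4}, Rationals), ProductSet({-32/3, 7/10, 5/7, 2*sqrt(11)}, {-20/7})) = Union(ProductSet({-32/3, 7/10, 5/7, 2*sqrt(11)}, {-20/7}), ProductSet({-1/29, 7/10, 5/7, 7/4}, Rationals))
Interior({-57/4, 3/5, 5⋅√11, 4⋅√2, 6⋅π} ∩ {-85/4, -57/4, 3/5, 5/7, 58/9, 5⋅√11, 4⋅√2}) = ∅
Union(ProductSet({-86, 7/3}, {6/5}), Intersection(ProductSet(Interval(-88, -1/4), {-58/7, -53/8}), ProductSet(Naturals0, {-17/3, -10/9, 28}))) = ProductSet({-86, 7/3}, {6/5})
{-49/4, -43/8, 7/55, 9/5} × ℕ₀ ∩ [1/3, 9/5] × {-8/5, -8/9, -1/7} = ∅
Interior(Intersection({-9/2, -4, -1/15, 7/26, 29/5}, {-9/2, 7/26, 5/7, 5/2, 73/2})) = EmptySet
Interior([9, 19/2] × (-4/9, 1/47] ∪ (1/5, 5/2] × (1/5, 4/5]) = ((1/5, 5/2) × (1/5, 4/5)) ∪ ((9, 19/2) × (-4/9, 1/47))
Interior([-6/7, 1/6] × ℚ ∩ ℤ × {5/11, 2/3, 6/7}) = ∅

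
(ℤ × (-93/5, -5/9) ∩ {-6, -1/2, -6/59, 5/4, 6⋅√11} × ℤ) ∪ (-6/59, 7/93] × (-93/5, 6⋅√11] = ({-6} × {-18, -17, …, -1}) ∪ ((-6/59, 7/93] × (-93/5, 6⋅√11])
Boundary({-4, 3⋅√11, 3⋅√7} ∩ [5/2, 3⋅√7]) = {3⋅√7}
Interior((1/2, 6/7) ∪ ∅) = (1/2, 6/7)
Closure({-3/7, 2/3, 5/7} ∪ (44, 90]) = {-3/7, 2/3, 5/7} ∪ [44, 90]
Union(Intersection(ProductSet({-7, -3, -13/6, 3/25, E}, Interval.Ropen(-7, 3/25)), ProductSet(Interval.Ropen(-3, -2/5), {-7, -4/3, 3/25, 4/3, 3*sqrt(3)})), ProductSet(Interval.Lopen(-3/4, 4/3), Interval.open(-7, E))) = Union(ProductSet({-3, -13/6}, {-7, -4/3}), ProductSet(Interval.Lopen(-3/4, 4/3), Interval.open(-7, E)))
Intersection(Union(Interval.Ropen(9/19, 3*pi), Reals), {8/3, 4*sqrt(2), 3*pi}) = {8/3, 4*sqrt(2), 3*pi}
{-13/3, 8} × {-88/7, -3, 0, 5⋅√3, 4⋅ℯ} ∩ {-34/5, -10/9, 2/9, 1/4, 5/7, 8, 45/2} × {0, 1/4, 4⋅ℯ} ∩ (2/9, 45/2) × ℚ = {8} × {0}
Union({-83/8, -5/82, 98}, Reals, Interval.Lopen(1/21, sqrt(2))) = Interval(-oo, oo)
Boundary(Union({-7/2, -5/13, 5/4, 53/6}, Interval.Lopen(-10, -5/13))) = {-10, -5/13, 5/4, 53/6}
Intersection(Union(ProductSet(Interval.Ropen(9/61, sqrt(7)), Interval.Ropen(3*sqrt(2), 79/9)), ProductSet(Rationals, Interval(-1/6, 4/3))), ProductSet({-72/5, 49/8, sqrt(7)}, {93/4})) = EmptySet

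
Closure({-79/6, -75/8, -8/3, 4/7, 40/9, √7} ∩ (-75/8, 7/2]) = {-8/3, 4/7, √7}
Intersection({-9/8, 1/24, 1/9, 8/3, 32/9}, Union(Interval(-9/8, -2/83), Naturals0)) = {-9/8}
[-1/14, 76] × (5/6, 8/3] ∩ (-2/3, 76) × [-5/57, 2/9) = ∅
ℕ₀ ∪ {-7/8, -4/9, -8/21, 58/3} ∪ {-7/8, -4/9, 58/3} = {-7/8, -4/9, -8/21, 58/3} ∪ ℕ₀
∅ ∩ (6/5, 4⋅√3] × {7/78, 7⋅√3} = ∅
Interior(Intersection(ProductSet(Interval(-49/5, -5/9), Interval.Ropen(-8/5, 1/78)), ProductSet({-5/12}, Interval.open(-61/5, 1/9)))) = EmptySet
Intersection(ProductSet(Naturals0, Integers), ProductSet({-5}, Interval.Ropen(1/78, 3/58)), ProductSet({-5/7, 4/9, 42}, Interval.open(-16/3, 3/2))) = EmptySet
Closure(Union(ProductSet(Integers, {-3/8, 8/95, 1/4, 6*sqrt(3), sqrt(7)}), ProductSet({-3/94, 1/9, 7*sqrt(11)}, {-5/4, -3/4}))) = Union(ProductSet({-3/94, 1/9, 7*sqrt(11)}, {-5/4, -3/4}), ProductSet(Integers, {-3/8, 8/95, 1/4, 6*sqrt(3), sqrt(7)}))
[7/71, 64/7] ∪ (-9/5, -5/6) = (-9/5, -5/6) ∪ [7/71, 64/7]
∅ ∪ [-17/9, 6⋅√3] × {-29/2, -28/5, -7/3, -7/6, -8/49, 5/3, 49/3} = [-17/9, 6⋅√3] × {-29/2, -28/5, -7/3, -7/6, -8/49, 5/3, 49/3}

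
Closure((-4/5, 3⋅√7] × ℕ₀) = [-4/5, 3⋅√7] × ℕ₀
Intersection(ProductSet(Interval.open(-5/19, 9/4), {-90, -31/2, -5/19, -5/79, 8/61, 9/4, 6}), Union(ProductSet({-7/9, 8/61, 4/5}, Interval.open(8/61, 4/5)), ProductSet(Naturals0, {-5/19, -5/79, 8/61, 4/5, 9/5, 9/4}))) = ProductSet(Range(0, 3, 1), {-5/19, -5/79, 8/61, 9/4})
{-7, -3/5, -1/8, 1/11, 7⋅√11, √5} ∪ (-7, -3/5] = [-7, -3/5] ∪ {-1/8, 1/11, 7⋅√11, √5}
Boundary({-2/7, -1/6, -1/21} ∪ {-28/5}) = {-28/5, -2/7, -1/6, -1/21}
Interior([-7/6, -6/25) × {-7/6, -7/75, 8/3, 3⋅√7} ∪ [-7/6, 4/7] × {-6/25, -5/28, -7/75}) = ∅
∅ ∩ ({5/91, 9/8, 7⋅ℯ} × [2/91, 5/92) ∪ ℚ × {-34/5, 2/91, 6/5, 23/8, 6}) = ∅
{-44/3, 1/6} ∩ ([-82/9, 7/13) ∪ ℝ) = {-44/3, 1/6}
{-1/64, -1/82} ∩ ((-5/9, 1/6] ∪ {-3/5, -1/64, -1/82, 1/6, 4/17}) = {-1/64, -1/82}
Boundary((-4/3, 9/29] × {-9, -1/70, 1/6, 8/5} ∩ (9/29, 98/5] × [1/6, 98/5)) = ∅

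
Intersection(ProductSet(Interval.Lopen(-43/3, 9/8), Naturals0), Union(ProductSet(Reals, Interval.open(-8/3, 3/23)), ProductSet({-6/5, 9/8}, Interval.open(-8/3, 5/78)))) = ProductSet(Interval.Lopen(-43/3, 9/8), Range(0, 1, 1))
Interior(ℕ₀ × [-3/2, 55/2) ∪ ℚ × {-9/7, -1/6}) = ∅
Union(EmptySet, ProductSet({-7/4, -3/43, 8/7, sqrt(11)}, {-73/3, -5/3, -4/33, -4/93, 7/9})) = ProductSet({-7/4, -3/43, 8/7, sqrt(11)}, {-73/3, -5/3, -4/33, -4/93, 7/9})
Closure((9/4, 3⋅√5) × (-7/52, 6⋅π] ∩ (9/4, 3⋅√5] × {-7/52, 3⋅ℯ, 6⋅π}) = [9/4, 3⋅√5] × {3⋅ℯ, 6⋅π}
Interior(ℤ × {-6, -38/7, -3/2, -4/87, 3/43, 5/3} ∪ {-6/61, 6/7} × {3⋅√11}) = ∅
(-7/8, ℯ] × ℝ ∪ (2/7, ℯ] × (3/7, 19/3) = (-7/8, ℯ] × ℝ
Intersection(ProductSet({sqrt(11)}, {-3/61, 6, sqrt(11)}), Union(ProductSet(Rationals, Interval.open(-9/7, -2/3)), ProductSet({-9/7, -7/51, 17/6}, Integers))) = EmptySet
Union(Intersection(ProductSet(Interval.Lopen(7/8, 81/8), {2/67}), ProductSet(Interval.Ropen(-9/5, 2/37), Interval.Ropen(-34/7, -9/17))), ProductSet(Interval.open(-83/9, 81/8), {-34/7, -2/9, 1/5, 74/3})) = ProductSet(Interval.open(-83/9, 81/8), {-34/7, -2/9, 1/5, 74/3})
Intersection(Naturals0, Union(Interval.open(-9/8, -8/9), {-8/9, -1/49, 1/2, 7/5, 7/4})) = EmptySet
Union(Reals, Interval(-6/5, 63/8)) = Interval(-oo, oo)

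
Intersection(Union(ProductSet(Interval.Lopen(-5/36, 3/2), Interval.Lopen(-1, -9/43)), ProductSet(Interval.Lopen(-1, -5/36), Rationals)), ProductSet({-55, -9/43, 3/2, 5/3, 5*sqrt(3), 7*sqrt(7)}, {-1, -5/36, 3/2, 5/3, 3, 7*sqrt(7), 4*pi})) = ProductSet({-9/43}, {-1, -5/36, 3/2, 5/3, 3})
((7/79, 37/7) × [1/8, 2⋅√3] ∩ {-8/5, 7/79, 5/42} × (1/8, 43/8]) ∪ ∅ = {5/42} × (1/8, 2⋅√3]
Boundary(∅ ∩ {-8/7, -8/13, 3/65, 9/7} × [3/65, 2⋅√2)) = ∅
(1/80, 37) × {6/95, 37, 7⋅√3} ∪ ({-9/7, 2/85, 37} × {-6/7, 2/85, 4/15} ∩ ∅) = (1/80, 37) × {6/95, 37, 7⋅√3}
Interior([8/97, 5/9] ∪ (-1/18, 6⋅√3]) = (-1/18, 6⋅√3)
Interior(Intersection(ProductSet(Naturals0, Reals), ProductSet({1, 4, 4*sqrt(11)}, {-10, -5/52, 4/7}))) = EmptySet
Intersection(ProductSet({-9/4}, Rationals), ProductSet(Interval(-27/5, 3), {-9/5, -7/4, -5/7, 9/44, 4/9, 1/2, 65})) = ProductSet({-9/4}, {-9/5, -7/4, -5/7, 9/44, 4/9, 1/2, 65})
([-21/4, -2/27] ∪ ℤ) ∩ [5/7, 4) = {1, 2, 3}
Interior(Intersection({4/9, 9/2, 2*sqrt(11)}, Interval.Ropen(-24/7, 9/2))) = EmptySet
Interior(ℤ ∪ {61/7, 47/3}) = ∅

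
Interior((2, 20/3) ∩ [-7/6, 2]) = ∅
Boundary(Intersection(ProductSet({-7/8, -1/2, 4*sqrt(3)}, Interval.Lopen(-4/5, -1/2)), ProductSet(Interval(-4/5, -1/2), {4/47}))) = EmptySet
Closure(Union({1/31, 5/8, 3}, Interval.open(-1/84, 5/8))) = Union({3}, Interval(-1/84, 5/8))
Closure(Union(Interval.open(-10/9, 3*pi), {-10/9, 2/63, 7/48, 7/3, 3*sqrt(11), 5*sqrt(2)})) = Union({3*sqrt(11)}, Interval(-10/9, 3*pi))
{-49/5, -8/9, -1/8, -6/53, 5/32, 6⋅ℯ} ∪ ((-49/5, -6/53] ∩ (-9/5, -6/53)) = {-49/5, 5/32, 6⋅ℯ} ∪ (-9/5, -6/53]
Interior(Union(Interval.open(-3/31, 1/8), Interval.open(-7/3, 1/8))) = Interval.open(-7/3, 1/8)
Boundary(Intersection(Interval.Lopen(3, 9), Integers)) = Range(4, 10, 1)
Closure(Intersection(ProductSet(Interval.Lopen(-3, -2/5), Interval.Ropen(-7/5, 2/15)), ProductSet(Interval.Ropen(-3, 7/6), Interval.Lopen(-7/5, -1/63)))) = Union(ProductSet({-3, -2/5}, Interval(-7/5, -1/63)), ProductSet(Interval(-3, -2/5), {-7/5, -1/63}), ProductSet(Interval.Lopen(-3, -2/5), Interval.Lopen(-7/5, -1/63)))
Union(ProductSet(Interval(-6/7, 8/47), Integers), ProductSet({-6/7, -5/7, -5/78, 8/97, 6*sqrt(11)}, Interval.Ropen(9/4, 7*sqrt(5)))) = Union(ProductSet({-6/7, -5/7, -5/78, 8/97, 6*sqrt(11)}, Interval.Ropen(9/4, 7*sqrt(5))), ProductSet(Interval(-6/7, 8/47), Integers))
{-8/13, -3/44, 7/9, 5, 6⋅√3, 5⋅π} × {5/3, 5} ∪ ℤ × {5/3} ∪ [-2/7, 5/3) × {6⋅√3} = (ℤ × {5/3}) ∪ ([-2/7, 5/3) × {6⋅√3}) ∪ ({-8/13, -3/44, 7/9, 5, 6⋅√3, 5⋅π} × {5/3, 5})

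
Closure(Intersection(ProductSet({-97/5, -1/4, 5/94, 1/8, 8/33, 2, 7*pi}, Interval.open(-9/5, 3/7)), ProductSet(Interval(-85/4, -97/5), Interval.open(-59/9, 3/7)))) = ProductSet({-97/5}, Interval(-9/5, 3/7))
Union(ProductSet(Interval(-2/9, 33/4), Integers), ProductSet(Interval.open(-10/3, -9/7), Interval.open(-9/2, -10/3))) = Union(ProductSet(Interval.open(-10/3, -9/7), Interval.open(-9/2, -10/3)), ProductSet(Interval(-2/9, 33/4), Integers))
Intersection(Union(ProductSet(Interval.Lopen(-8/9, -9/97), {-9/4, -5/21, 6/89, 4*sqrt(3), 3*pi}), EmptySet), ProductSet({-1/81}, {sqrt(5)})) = EmptySet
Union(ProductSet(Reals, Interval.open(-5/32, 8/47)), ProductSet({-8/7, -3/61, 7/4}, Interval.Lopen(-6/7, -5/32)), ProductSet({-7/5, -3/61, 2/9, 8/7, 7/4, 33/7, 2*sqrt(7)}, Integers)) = Union(ProductSet({-8/7, -3/61, 7/4}, Interval.Lopen(-6/7, -5/32)), ProductSet({-7/5, -3/61, 2/9, 8/7, 7/4, 33/7, 2*sqrt(7)}, Integers), ProductSet(Reals, Interval.open(-5/32, 8/47)))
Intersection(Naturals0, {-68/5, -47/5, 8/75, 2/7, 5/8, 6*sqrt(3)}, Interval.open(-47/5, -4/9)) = EmptySet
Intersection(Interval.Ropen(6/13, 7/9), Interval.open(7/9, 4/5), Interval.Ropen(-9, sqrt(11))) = EmptySet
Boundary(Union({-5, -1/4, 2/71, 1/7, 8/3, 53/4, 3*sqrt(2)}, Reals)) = EmptySet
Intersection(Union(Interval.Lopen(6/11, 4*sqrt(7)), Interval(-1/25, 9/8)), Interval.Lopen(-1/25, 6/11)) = Interval.Lopen(-1/25, 6/11)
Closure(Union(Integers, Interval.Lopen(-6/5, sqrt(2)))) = Union(Integers, Interval(-6/5, sqrt(2)))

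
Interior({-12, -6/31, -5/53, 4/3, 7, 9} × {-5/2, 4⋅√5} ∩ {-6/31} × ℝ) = ∅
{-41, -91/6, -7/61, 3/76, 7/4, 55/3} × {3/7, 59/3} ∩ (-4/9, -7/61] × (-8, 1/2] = {-7/61} × {3/7}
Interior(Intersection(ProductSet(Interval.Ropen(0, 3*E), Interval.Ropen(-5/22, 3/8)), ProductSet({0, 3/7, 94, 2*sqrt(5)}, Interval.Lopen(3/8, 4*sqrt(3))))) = EmptySet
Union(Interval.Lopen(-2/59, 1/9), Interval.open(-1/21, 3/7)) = Interval.open(-1/21, 3/7)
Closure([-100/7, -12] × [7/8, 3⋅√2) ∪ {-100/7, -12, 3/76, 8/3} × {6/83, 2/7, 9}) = ({-100/7, -12, 3/76, 8/3} × {6/83, 2/7, 9}) ∪ ([-100/7, -12] × [7/8, 3⋅√2])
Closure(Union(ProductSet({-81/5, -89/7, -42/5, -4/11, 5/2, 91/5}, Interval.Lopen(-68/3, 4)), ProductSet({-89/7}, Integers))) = Union(ProductSet({-89/7}, Integers), ProductSet({-81/5, -89/7, -42/5, -4/11, 5/2, 91/5}, Interval(-68/3, 4)))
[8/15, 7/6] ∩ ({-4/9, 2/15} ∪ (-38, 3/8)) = ∅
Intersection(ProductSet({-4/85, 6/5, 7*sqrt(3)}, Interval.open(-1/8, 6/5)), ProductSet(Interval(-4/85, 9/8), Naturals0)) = ProductSet({-4/85}, Range(0, 2, 1))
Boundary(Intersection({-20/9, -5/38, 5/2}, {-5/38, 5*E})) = {-5/38}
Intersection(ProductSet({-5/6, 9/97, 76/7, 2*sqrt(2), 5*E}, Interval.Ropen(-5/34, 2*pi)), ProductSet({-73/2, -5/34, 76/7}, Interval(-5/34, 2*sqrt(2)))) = ProductSet({76/7}, Interval(-5/34, 2*sqrt(2)))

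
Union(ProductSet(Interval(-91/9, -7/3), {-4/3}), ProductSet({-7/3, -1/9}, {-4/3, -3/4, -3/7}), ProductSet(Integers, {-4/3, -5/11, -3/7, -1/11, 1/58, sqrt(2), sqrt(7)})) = Union(ProductSet({-7/3, -1/9}, {-4/3, -3/4, -3/7}), ProductSet(Integers, {-4/3, -5/11, -3/7, -1/11, 1/58, sqrt(2), sqrt(7)}), ProductSet(Interval(-91/9, -7/3), {-4/3}))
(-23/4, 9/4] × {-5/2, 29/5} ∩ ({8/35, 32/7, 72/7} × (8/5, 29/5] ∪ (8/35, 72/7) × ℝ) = ({8/35} × {29/5}) ∪ ((8/35, 9/4] × {-5/2, 29/5})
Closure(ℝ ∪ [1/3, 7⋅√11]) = (-∞, ∞)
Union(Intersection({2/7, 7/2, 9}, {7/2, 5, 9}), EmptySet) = {7/2, 9}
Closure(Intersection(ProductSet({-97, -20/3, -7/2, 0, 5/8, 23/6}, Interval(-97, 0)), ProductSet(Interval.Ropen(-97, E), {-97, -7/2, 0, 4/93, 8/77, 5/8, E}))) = ProductSet({-97, -20/3, -7/2, 0, 5/8}, {-97, -7/2, 0})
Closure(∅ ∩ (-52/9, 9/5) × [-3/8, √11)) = ∅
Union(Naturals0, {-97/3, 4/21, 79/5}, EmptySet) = Union({-97/3, 4/21, 79/5}, Naturals0)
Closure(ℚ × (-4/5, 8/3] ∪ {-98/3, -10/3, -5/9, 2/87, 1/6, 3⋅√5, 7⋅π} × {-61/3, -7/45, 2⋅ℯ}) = (ℝ × [-4/5, 8/3]) ∪ ({-98/3, -10/3, -5/9, 2/87, 1/6, 3⋅√5, 7⋅π} × {-61/3, -7/45, 2⋅ℯ})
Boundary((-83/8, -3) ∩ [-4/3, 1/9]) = ∅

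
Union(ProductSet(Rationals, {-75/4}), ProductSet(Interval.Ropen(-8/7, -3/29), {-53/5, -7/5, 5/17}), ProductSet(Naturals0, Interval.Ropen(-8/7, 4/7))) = Union(ProductSet(Interval.Ropen(-8/7, -3/29), {-53/5, -7/5, 5/17}), ProductSet(Naturals0, Interval.Ropen(-8/7, 4/7)), ProductSet(Rationals, {-75/4}))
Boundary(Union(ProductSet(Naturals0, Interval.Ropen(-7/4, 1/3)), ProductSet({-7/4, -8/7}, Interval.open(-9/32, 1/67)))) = Union(ProductSet({-7/4, -8/7}, Interval(-9/32, 1/67)), ProductSet(Naturals0, Interval(-7/4, 1/3)))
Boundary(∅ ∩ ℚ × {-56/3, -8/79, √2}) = ∅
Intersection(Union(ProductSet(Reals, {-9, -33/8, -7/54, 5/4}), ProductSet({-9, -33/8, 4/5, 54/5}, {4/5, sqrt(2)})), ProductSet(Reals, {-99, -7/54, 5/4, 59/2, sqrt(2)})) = Union(ProductSet({-9, -33/8, 4/5, 54/5}, {sqrt(2)}), ProductSet(Reals, {-7/54, 5/4}))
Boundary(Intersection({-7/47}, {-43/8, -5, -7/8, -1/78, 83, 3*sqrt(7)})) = EmptySet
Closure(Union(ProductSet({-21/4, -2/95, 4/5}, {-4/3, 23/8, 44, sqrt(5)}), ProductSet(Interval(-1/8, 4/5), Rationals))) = Union(ProductSet({-21/4, -2/95, 4/5}, {-4/3, 23/8, 44, sqrt(5)}), ProductSet(Interval(-1/8, 4/5), Reals))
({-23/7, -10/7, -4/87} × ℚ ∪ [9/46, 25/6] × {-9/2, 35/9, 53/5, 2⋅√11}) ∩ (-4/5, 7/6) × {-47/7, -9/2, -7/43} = ({-4/87} × {-47/7, -9/2, -7/43}) ∪ ([9/46, 7/6) × {-9/2})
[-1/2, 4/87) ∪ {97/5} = [-1/2, 4/87) ∪ {97/5}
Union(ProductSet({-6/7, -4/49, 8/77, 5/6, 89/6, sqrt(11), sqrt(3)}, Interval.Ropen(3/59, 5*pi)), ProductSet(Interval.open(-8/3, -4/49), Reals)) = Union(ProductSet({-6/7, -4/49, 8/77, 5/6, 89/6, sqrt(11), sqrt(3)}, Interval.Ropen(3/59, 5*pi)), ProductSet(Interval.open(-8/3, -4/49), Reals))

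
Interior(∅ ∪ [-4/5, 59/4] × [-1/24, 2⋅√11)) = (-4/5, 59/4) × (-1/24, 2⋅√11)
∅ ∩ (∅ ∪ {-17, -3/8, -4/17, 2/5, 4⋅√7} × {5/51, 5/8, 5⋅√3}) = ∅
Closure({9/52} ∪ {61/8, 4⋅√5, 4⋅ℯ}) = {9/52, 61/8, 4⋅√5, 4⋅ℯ}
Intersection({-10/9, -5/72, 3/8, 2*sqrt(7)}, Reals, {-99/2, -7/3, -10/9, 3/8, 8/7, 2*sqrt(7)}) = {-10/9, 3/8, 2*sqrt(7)}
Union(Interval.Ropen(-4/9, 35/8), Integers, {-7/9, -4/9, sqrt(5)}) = Union({-7/9}, Integers, Interval.Ropen(-4/9, 35/8))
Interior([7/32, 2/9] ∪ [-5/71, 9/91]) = (-5/71, 9/91) ∪ (7/32, 2/9)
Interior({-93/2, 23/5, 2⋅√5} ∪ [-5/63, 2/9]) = (-5/63, 2/9)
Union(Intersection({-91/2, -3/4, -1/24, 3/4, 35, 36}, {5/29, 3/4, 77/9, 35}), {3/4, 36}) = {3/4, 35, 36}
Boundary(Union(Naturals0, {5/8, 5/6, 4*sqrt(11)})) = Union({5/8, 5/6, 4*sqrt(11)}, Naturals0)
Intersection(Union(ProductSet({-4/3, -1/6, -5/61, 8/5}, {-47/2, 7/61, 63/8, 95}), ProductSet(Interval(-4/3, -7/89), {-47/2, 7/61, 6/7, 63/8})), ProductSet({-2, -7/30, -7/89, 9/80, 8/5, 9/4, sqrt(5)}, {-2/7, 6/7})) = ProductSet({-7/30, -7/89}, {6/7})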